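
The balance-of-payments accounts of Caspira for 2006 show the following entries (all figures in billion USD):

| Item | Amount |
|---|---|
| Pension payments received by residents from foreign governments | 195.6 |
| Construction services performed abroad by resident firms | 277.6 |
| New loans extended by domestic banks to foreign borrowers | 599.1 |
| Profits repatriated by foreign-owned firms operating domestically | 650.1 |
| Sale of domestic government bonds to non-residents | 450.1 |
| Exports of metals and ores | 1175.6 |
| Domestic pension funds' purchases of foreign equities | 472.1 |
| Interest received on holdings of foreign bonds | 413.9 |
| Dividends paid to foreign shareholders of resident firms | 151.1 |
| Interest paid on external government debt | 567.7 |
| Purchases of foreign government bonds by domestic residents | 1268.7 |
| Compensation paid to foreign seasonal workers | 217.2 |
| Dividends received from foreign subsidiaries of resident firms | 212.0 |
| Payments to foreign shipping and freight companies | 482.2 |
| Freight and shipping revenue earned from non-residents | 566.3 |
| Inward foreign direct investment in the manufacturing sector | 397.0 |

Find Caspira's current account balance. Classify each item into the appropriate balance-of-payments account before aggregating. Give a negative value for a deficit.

Goods: 1175.6
Services: -482.2 + 566.3 + 277.6 = 361.7
Primary income: -567.7 + 413.9 + 212.0 - 650.1 - 217.2 - 151.1 = -960.2
Secondary income: 195.6
Current account = 1175.6 + 361.7 + (-960.2) + 195.6 = 772.7
(Excluded from the current account — financial account: new loans extended by domestic banks to foreign borrowers 599.1, sale of domestic government bonds to non-residents 450.1, domestic pension funds' purchases of foreign equities 472.1, purchases of foreign government bonds by domestic residents 1268.7, inward foreign direct investment in the manufacturing sector 397.0.)

772.7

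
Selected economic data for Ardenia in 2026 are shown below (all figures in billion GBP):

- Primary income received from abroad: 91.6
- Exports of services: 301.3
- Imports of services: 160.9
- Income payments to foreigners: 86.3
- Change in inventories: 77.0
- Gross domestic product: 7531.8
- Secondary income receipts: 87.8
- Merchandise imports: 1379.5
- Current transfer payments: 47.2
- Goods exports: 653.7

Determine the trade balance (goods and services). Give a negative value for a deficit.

Goods balance = 653.7 - 1379.5 = -725.8
Services balance = 301.3 - 160.9 = 140.4
Trade balance (goods + services) = -725.8 + 140.4 = -585.4

-585.4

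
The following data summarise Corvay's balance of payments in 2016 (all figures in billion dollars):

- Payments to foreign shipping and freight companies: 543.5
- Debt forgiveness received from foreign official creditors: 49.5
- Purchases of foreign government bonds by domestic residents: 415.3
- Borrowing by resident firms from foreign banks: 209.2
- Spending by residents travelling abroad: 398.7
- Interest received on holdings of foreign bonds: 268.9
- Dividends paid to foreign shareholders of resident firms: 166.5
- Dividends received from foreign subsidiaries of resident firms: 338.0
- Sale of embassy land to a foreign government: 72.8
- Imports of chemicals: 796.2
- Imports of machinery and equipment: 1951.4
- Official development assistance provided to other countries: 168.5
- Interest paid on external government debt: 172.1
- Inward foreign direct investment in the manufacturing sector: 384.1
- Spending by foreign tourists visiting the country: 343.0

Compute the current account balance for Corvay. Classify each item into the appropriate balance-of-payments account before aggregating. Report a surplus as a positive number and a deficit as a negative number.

Goods: -1951.4 - 796.2 = -2747.6
Services: 343.0 - 398.7 - 543.5 = -599.2
Primary income: 268.9 + 338.0 - 166.5 - 172.1 = 268.3
Secondary income: -168.5
Current account = (-2747.6) + (-599.2) + 268.3 + (-168.5) = -3247.0
(Excluded from the current account — capital account: debt forgiveness received from foreign official creditors 49.5, sale of embassy land to a foreign government 72.8; financial account: purchases of foreign government bonds by domestic residents 415.3, borrowing by resident firms from foreign banks 209.2, inward foreign direct investment in the manufacturing sector 384.1.)

-3247.0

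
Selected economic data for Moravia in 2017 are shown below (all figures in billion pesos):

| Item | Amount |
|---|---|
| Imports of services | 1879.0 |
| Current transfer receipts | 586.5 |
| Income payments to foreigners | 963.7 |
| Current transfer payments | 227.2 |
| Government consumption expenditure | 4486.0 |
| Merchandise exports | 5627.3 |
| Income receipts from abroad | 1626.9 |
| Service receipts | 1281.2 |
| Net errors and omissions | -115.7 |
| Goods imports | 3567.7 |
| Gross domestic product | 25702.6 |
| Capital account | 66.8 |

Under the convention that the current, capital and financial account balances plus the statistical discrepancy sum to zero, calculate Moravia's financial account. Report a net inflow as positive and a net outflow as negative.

Goods balance = 5627.3 - 3567.7 = 2059.6
Services balance = 1281.2 - 1879.0 = -597.8
Trade balance (goods + services) = 2059.6 + (-597.8) = 1461.8
Net primary income = 1626.9 - 963.7 = 663.2
Net secondary income = 586.5 - 227.2 = 359.3
Current account = 1461.8 + 663.2 + 359.3 = 2484.3
Financial account = -(2484.3 + 66.8 + (-115.7)) = -2435.4

-2435.4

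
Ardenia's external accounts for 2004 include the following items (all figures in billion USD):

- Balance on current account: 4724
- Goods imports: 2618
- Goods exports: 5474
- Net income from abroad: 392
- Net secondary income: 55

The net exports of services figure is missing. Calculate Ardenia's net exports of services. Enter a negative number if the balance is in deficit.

1421

Current account = goods balance + services balance + net primary income + net secondary income
Sum of the known components = 3303
Net exports of services = CA - (known components) = 4724 - 3303 = 1421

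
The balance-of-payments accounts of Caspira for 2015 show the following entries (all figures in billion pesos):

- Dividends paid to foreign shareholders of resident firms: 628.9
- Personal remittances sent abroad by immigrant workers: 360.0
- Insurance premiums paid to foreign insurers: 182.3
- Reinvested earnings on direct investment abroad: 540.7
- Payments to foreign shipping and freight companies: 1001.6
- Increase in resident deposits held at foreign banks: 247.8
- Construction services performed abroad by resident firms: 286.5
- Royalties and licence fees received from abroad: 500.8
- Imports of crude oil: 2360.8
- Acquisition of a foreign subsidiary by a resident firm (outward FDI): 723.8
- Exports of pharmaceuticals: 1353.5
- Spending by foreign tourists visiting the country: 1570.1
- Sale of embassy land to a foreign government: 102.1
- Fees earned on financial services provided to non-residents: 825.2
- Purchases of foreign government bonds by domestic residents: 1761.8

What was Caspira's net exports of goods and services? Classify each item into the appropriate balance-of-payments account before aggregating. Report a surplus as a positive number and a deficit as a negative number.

991.4

Goods: 1353.5 - 2360.8 = -1007.3
Services: 286.5 - 182.3 + 1570.1 + 500.8 - 1001.6 + 825.2 = 1998.7
Trade balance = -1007.3 + 1998.7 = 991.4
(Excluded from the trade balance — primary income: dividends paid to foreign shareholders of resident firms 628.9, reinvested earnings on direct investment abroad 540.7; secondary income: personal remittances sent abroad by immigrant workers 360.0; financial account: increase in resident deposits held at foreign banks 247.8, acquisition of a foreign subsidiary by a resident firm (outward FDI) 723.8, purchases of foreign government bonds by domestic residents 1761.8; capital account: sale of embassy land to a foreign government 102.1.)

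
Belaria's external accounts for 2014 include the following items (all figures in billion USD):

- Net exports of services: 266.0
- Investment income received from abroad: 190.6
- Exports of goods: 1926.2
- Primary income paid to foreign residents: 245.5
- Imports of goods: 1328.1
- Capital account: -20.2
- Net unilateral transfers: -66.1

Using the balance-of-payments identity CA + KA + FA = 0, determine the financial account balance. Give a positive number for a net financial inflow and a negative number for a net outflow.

-722.9

Goods balance = 1926.2 - 1328.1 = 598.1
Services balance = 266.0
Trade balance (goods + services) = 598.1 + 266.0 = 864.1
Net primary income = 190.6 - 245.5 = -54.9
Net secondary income = -66.1
Current account = 864.1 + (-54.9) + (-66.1) = 743.1
Financial account = -(743.1 + (-20.2)) = -722.9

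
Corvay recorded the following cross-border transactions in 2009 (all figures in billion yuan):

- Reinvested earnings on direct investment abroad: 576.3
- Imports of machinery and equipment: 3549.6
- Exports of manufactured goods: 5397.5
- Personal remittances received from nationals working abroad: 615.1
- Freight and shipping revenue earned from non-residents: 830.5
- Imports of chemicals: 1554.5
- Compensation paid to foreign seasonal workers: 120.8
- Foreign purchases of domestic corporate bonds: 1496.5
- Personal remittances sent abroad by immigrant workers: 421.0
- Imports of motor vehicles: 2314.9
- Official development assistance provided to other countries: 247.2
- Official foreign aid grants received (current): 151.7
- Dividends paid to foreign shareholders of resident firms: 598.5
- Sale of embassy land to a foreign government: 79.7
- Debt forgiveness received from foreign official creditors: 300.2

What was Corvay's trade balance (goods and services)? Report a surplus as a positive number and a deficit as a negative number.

-1191.0

Goods: -3549.6 - 1554.5 + 5397.5 - 2314.9 = -2021.5
Services: 830.5
Trade balance = -2021.5 + 830.5 = -1191.0
(Excluded from the trade balance — primary income: reinvested earnings on direct investment abroad 576.3, compensation paid to foreign seasonal workers 120.8, dividends paid to foreign shareholders of resident firms 598.5; secondary income: personal remittances received from nationals working abroad 615.1, personal remittances sent abroad by immigrant workers 421.0, official development assistance provided to other countries 247.2, official foreign aid grants received (current) 151.7; financial account: foreign purchases of domestic corporate bonds 1496.5; capital account: sale of embassy land to a foreign government 79.7, debt forgiveness received from foreign official creditors 300.2.)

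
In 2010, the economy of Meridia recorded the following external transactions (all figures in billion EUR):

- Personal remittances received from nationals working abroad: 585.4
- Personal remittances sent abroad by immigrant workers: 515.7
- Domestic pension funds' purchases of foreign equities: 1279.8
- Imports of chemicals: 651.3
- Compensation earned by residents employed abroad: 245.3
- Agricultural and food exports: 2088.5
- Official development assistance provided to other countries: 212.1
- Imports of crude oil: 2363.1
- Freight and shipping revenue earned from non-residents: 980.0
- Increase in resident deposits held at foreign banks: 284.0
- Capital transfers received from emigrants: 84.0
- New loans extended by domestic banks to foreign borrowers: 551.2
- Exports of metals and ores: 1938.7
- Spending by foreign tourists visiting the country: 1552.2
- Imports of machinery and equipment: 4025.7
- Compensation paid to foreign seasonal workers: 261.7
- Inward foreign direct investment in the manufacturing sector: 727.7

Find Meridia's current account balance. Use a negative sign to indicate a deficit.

-639.5

Goods: -651.3 - 4025.7 - 2363.1 + 1938.7 + 2088.5 = -3012.9
Services: 1552.2 + 980.0 = 2532.2
Primary income: 245.3 - 261.7 = -16.4
Secondary income: -515.7 - 212.1 + 585.4 = -142.4
Current account = (-3012.9) + 2532.2 + (-16.4) + (-142.4) = -639.5
(Excluded from the current account — financial account: domestic pension funds' purchases of foreign equities 1279.8, increase in resident deposits held at foreign banks 284.0, new loans extended by domestic banks to foreign borrowers 551.2, inward foreign direct investment in the manufacturing sector 727.7; capital account: capital transfers received from emigrants 84.0.)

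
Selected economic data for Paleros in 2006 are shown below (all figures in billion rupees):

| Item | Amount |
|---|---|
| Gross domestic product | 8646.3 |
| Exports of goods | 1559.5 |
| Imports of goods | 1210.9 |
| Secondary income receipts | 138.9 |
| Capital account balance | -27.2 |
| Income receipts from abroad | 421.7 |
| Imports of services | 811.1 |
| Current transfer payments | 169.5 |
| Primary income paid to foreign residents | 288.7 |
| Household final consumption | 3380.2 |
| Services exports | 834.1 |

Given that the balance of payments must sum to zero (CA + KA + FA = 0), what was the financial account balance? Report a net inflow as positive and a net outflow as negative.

Goods balance = 1559.5 - 1210.9 = 348.6
Services balance = 834.1 - 811.1 = 23.0
Trade balance (goods + services) = 348.6 + 23.0 = 371.6
Net primary income = 421.7 - 288.7 = 133.0
Net secondary income = 138.9 - 169.5 = -30.6
Current account = 371.6 + 133.0 + (-30.6) = 474.0
Financial account = -(474.0 + (-27.2)) = -446.8

-446.8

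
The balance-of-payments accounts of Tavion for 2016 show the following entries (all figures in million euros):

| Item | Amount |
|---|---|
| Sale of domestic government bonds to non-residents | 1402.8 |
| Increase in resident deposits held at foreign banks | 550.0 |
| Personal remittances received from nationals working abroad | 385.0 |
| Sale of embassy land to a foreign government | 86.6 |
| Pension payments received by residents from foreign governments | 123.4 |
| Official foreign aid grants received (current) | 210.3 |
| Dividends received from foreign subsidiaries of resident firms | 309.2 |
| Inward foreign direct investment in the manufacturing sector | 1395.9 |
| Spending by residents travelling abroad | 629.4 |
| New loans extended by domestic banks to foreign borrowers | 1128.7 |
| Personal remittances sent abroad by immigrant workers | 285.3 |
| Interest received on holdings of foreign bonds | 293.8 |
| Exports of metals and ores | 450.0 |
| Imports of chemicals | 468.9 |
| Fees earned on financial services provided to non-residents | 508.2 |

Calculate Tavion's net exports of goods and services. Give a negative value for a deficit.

Goods: 450.0 - 468.9 = -18.9
Services: -629.4 + 508.2 = -121.2
Trade balance = -18.9 + (-121.2) = -140.1
(Excluded from the trade balance — financial account: sale of domestic government bonds to non-residents 1402.8, increase in resident deposits held at foreign banks 550.0, inward foreign direct investment in the manufacturing sector 1395.9, new loans extended by domestic banks to foreign borrowers 1128.7; secondary income: personal remittances received from nationals working abroad 385.0, pension payments received by residents from foreign governments 123.4, official foreign aid grants received (current) 210.3, personal remittances sent abroad by immigrant workers 285.3; capital account: sale of embassy land to a foreign government 86.6; primary income: dividends received from foreign subsidiaries of resident firms 309.2, interest received on holdings of foreign bonds 293.8.)

-140.1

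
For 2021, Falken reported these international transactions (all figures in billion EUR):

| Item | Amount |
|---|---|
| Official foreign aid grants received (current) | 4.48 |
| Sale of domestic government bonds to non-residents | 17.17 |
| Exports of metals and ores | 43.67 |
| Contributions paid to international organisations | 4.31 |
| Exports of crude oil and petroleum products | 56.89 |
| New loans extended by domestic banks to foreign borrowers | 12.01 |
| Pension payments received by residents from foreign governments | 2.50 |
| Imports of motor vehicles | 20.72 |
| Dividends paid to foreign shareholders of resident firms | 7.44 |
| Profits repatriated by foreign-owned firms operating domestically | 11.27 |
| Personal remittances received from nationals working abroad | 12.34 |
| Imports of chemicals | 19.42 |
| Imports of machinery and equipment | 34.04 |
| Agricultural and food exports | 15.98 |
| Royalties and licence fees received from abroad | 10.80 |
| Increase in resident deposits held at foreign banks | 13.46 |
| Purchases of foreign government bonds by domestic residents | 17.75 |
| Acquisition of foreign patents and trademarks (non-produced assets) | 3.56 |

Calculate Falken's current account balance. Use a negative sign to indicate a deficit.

49.46

Goods: -34.04 - 20.72 + 56.89 + 15.98 + 43.67 - 19.42 = 42.36
Services: 10.80
Primary income: -7.44 - 11.27 = -18.71
Secondary income: 4.48 - 4.31 + 12.34 + 2.50 = 15.01
Current account = 42.36 + 10.80 + (-18.71) + 15.01 = 49.46
(Excluded from the current account — financial account: sale of domestic government bonds to non-residents 17.17, new loans extended by domestic banks to foreign borrowers 12.01, increase in resident deposits held at foreign banks 13.46, purchases of foreign government bonds by domestic residents 17.75; capital account: acquisition of foreign patents and trademarks (non-produced assets) 3.56.)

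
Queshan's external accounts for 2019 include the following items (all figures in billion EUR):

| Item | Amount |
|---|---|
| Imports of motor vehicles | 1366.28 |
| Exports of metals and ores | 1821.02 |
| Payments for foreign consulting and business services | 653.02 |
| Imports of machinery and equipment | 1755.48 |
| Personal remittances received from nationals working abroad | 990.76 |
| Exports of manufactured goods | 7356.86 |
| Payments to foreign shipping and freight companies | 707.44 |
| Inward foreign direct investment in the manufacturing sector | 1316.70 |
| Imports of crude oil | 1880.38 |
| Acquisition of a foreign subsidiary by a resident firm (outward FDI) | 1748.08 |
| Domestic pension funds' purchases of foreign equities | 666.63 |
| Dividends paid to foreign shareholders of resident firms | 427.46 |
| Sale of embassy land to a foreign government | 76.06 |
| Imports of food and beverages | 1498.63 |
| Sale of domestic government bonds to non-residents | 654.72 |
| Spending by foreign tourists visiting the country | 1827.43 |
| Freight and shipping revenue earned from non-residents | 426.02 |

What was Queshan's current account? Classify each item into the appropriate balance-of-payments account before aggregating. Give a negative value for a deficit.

4133.40

Goods: -1880.38 - 1498.63 + 1821.02 + 7356.86 - 1366.28 - 1755.48 = 2677.11
Services: 426.02 - 653.02 - 707.44 + 1827.43 = 892.99
Primary income: -427.46
Secondary income: 990.76
Current account = 2677.11 + 892.99 + (-427.46) + 990.76 = 4133.40
(Excluded from the current account — financial account: inward foreign direct investment in the manufacturing sector 1316.70, acquisition of a foreign subsidiary by a resident firm (outward FDI) 1748.08, domestic pension funds' purchases of foreign equities 666.63, sale of domestic government bonds to non-residents 654.72; capital account: sale of embassy land to a foreign government 76.06.)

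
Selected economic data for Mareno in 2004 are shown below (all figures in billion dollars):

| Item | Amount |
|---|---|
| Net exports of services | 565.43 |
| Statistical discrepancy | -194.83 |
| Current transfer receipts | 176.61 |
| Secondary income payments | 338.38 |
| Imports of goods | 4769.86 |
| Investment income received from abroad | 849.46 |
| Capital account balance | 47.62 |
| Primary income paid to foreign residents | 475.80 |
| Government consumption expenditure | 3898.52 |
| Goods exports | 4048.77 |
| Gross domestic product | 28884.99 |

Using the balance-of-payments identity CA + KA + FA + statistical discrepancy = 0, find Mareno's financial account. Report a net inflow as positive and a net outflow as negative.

90.98

Goods balance = 4048.77 - 4769.86 = -721.09
Services balance = 565.43
Trade balance (goods + services) = -721.09 + 565.43 = -155.66
Net primary income = 849.46 - 475.80 = 373.66
Net secondary income = 176.61 - 338.38 = -161.77
Current account = -155.66 + 373.66 + (-161.77) = 56.23
Financial account = -(56.23 + 47.62 + (-194.83)) = 90.98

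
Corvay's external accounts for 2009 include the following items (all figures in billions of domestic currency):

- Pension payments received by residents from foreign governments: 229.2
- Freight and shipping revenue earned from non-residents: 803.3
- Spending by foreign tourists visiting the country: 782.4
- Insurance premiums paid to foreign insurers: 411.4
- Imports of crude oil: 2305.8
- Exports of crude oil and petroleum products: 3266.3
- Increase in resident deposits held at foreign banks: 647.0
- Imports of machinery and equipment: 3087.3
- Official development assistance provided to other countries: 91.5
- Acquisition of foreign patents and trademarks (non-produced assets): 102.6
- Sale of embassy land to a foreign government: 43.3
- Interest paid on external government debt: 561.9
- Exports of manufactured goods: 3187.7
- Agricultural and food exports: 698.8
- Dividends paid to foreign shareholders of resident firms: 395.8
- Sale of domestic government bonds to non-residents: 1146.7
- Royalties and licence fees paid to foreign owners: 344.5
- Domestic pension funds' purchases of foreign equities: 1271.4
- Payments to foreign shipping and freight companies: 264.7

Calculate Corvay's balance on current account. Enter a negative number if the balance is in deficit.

1504.8

Goods: 698.8 - 2305.8 + 3187.7 + 3266.3 - 3087.3 = 1759.7
Services: 782.4 - 411.4 + 803.3 - 344.5 - 264.7 = 565.1
Primary income: -395.8 - 561.9 = -957.7
Secondary income: -91.5 + 229.2 = 137.7
Current account = 1759.7 + 565.1 + (-957.7) + 137.7 = 1504.8
(Excluded from the current account — financial account: increase in resident deposits held at foreign banks 647.0, sale of domestic government bonds to non-residents 1146.7, domestic pension funds' purchases of foreign equities 1271.4; capital account: acquisition of foreign patents and trademarks (non-produced assets) 102.6, sale of embassy land to a foreign government 43.3.)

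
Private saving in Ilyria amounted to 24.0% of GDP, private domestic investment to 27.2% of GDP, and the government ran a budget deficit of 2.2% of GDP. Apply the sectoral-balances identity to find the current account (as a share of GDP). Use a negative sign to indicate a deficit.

-5.4

By the sectoral-balances identity, CA = (S_private - I) + (T - G).
Private balance = 24.0 - 27.2 = -3.2
Government balance (T - G) = -2.2
CA = -3.2 + (-2.2) = -5.4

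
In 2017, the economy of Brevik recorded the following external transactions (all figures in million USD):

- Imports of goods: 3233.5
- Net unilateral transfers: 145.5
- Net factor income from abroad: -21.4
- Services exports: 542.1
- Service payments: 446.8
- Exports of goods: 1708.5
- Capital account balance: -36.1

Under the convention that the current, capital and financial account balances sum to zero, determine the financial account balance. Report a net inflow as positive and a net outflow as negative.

1341.7

Goods balance = 1708.5 - 3233.5 = -1525.0
Services balance = 542.1 - 446.8 = 95.3
Trade balance (goods + services) = -1525.0 + 95.3 = -1429.7
Net primary income = -21.4
Net secondary income = 145.5
Current account = -1429.7 + (-21.4) + 145.5 = -1305.6
Financial account = -(-1305.6 + (-36.1)) = 1341.7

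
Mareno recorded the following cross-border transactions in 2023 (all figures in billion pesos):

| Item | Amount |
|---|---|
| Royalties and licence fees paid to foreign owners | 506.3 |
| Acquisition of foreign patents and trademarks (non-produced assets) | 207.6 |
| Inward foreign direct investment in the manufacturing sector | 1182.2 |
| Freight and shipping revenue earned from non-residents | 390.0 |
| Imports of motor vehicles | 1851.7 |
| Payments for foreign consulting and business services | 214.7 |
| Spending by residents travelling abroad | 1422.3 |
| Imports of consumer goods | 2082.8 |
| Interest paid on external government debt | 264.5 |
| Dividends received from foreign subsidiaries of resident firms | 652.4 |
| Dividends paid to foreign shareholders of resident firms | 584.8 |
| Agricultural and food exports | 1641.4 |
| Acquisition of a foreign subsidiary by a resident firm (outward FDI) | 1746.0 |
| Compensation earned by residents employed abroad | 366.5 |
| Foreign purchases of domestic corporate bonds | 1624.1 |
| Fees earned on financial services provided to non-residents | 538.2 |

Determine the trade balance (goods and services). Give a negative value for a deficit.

-3508.2

Goods: 1641.4 - 2082.8 - 1851.7 = -2293.1
Services: -214.7 - 506.3 - 1422.3 + 390.0 + 538.2 = -1215.1
Trade balance = -2293.1 + (-1215.1) = -3508.2
(Excluded from the trade balance — capital account: acquisition of foreign patents and trademarks (non-produced assets) 207.6; financial account: inward foreign direct investment in the manufacturing sector 1182.2, acquisition of a foreign subsidiary by a resident firm (outward FDI) 1746.0, foreign purchases of domestic corporate bonds 1624.1; primary income: interest paid on external government debt 264.5, dividends received from foreign subsidiaries of resident firms 652.4, dividends paid to foreign shareholders of resident firms 584.8, compensation earned by residents employed abroad 366.5.)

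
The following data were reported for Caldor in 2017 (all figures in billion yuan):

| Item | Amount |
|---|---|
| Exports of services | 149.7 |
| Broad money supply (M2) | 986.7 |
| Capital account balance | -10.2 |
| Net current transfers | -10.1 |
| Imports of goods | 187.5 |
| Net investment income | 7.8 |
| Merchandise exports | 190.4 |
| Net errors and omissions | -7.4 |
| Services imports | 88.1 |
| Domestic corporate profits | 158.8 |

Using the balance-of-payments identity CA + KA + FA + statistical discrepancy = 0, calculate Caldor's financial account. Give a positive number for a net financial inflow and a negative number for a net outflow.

-44.6

Goods balance = 190.4 - 187.5 = 2.9
Services balance = 149.7 - 88.1 = 61.6
Trade balance (goods + services) = 2.9 + 61.6 = 64.5
Net primary income = 7.8
Net secondary income = -10.1
Current account = 64.5 + 7.8 + (-10.1) = 62.2
Financial account = -(62.2 + (-10.2) + (-7.4)) = -44.6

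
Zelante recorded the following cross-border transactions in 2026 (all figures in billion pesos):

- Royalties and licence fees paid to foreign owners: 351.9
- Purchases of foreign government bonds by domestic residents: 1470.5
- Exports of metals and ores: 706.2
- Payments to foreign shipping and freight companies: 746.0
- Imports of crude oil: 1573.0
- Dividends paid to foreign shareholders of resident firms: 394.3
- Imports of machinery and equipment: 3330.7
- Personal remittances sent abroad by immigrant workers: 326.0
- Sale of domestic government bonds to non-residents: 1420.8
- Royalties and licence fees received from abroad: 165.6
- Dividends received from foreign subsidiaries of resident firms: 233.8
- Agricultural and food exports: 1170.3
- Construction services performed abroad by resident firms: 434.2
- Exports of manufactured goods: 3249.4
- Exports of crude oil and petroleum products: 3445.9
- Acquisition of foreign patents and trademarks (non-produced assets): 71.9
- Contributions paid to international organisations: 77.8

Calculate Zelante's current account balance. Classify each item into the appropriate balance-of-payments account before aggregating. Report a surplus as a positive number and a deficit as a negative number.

2605.7

Goods: 3445.9 - 1573.0 - 3330.7 + 706.2 + 3249.4 + 1170.3 = 3668.1
Services: -746.0 - 351.9 + 434.2 + 165.6 = -498.1
Primary income: 233.8 - 394.3 = -160.5
Secondary income: -326.0 - 77.8 = -403.8
Current account = 3668.1 + (-498.1) + (-160.5) + (-403.8) = 2605.7
(Excluded from the current account — financial account: purchases of foreign government bonds by domestic residents 1470.5, sale of domestic government bonds to non-residents 1420.8; capital account: acquisition of foreign patents and trademarks (non-produced assets) 71.9.)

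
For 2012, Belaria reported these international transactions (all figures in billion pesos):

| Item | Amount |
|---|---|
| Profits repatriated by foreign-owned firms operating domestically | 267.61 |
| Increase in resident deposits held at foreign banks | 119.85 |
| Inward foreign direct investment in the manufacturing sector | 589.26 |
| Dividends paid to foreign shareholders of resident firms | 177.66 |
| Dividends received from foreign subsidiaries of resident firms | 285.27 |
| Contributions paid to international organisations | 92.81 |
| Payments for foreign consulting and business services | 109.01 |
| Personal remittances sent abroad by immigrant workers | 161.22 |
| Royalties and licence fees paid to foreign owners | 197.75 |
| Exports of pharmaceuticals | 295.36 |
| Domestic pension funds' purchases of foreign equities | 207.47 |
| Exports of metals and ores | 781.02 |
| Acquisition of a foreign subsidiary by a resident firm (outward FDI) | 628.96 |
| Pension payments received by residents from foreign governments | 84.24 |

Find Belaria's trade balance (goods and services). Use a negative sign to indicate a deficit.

769.62

Goods: 295.36 + 781.02 = 1076.38
Services: -109.01 - 197.75 = -306.76
Trade balance = 1076.38 + (-306.76) = 769.62
(Excluded from the trade balance — primary income: profits repatriated by foreign-owned firms operating domestically 267.61, dividends paid to foreign shareholders of resident firms 177.66, dividends received from foreign subsidiaries of resident firms 285.27; financial account: increase in resident deposits held at foreign banks 119.85, inward foreign direct investment in the manufacturing sector 589.26, domestic pension funds' purchases of foreign equities 207.47, acquisition of a foreign subsidiary by a resident firm (outward FDI) 628.96; secondary income: contributions paid to international organisations 92.81, personal remittances sent abroad by immigrant workers 161.22, pension payments received by residents from foreign governments 84.24.)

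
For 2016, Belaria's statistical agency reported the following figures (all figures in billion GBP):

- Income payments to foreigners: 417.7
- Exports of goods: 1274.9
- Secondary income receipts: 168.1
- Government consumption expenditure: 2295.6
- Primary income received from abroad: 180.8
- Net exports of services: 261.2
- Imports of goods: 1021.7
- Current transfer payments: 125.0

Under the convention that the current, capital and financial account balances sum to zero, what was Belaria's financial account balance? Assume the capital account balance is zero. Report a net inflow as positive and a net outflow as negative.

Goods balance = 1274.9 - 1021.7 = 253.2
Services balance = 261.2
Trade balance (goods + services) = 253.2 + 261.2 = 514.4
Net primary income = 180.8 - 417.7 = -236.9
Net secondary income = 168.1 - 125.0 = 43.1
Current account = 514.4 + (-236.9) + 43.1 = 320.6
Financial account = -(320.6) = -320.6

-320.6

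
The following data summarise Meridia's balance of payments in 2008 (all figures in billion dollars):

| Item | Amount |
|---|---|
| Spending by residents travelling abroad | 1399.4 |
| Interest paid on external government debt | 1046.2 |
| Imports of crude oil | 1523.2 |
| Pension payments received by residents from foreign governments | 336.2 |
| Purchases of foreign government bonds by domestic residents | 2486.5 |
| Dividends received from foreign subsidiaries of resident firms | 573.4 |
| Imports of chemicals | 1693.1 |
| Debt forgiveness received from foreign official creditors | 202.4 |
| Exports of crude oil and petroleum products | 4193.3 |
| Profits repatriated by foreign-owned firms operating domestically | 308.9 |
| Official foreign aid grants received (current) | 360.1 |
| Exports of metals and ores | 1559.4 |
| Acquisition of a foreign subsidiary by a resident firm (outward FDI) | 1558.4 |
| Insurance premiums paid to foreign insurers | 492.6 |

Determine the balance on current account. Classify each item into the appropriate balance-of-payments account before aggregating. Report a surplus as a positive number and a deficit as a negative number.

559.0

Goods: -1523.2 + 4193.3 + 1559.4 - 1693.1 = 2536.4
Services: -1399.4 - 492.6 = -1892.0
Primary income: 573.4 - 1046.2 - 308.9 = -781.7
Secondary income: 336.2 + 360.1 = 696.3
Current account = 2536.4 + (-1892.0) + (-781.7) + 696.3 = 559.0
(Excluded from the current account — financial account: purchases of foreign government bonds by domestic residents 2486.5, acquisition of a foreign subsidiary by a resident firm (outward FDI) 1558.4; capital account: debt forgiveness received from foreign official creditors 202.4.)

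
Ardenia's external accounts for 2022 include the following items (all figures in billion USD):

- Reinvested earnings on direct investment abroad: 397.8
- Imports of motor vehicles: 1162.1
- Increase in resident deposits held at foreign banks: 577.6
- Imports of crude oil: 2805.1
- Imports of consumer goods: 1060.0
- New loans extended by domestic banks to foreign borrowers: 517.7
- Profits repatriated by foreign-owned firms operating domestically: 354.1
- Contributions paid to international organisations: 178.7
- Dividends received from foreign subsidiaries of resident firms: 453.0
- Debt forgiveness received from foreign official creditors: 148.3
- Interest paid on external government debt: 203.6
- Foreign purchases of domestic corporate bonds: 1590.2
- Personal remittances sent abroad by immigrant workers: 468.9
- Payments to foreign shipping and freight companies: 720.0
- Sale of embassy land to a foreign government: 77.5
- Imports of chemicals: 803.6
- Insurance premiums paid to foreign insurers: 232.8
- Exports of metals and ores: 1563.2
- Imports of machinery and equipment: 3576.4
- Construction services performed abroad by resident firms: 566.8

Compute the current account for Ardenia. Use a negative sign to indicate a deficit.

-8584.5

Goods: -2805.1 - 803.6 + 1563.2 - 3576.4 - 1060.0 - 1162.1 = -7844.0
Services: 566.8 - 720.0 - 232.8 = -386.0
Primary income: -203.6 + 453.0 + 397.8 - 354.1 = 293.1
Secondary income: -468.9 - 178.7 = -647.6
Current account = (-7844.0) + (-386.0) + 293.1 + (-647.6) = -8584.5
(Excluded from the current account — financial account: increase in resident deposits held at foreign banks 577.6, new loans extended by domestic banks to foreign borrowers 517.7, foreign purchases of domestic corporate bonds 1590.2; capital account: debt forgiveness received from foreign official creditors 148.3, sale of embassy land to a foreign government 77.5.)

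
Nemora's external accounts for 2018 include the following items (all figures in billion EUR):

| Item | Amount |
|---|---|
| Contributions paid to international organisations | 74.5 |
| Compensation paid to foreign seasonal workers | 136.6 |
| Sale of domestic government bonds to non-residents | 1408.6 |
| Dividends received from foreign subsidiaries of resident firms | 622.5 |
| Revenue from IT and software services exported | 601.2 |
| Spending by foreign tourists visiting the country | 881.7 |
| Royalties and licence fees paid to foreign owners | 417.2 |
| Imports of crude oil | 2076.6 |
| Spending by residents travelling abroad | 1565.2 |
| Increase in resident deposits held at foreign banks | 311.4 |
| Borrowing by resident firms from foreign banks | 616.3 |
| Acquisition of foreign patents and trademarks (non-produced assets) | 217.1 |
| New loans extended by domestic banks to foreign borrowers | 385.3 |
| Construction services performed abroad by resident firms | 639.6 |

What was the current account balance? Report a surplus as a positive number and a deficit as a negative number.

Goods: -2076.6
Services: -1565.2 + 881.7 + 639.6 - 417.2 + 601.2 = 140.1
Primary income: -136.6 + 622.5 = 485.9
Secondary income: -74.5
Current account = (-2076.6) + 140.1 + 485.9 + (-74.5) = -1525.1
(Excluded from the current account — financial account: sale of domestic government bonds to non-residents 1408.6, increase in resident deposits held at foreign banks 311.4, borrowing by resident firms from foreign banks 616.3, new loans extended by domestic banks to foreign borrowers 385.3; capital account: acquisition of foreign patents and trademarks (non-produced assets) 217.1.)

-1525.1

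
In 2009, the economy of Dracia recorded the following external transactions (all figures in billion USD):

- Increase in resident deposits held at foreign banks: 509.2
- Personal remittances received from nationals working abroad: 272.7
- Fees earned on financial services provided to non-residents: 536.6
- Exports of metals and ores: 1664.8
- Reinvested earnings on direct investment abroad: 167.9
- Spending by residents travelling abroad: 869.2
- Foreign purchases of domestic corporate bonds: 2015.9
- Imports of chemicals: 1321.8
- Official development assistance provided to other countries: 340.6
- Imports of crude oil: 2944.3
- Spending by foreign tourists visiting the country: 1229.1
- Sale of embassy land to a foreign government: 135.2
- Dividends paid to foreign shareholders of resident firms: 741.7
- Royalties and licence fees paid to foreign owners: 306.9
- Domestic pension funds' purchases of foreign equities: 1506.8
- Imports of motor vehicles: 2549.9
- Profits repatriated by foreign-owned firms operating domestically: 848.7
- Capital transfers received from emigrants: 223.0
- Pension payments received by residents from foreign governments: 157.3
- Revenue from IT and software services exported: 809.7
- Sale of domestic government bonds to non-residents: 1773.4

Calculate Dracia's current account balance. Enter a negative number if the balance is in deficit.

Goods: -2944.3 - 1321.8 - 2549.9 + 1664.8 = -5151.2
Services: -869.2 + 536.6 - 306.9 + 1229.1 + 809.7 = 1399.3
Primary income: -741.7 - 848.7 + 167.9 = -1422.5
Secondary income: 157.3 + 272.7 - 340.6 = 89.4
Current account = (-5151.2) + 1399.3 + (-1422.5) + 89.4 = -5085.0
(Excluded from the current account — financial account: increase in resident deposits held at foreign banks 509.2, foreign purchases of domestic corporate bonds 2015.9, domestic pension funds' purchases of foreign equities 1506.8, sale of domestic government bonds to non-residents 1773.4; capital account: sale of embassy land to a foreign government 135.2, capital transfers received from emigrants 223.0.)

-5085.0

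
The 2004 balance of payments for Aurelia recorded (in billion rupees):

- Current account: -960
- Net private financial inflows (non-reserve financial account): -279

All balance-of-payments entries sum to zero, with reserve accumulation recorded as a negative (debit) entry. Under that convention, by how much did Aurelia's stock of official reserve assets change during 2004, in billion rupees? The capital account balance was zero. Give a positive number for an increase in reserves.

-1239

Official reserve transactions balance = -((-960) + (-279)) = 1239
An accumulation of reserves is recorded as a debit (negative entry), so the change in the stock of reserves is the negative of that balance.
Change in official reserves = -(1239) = -1239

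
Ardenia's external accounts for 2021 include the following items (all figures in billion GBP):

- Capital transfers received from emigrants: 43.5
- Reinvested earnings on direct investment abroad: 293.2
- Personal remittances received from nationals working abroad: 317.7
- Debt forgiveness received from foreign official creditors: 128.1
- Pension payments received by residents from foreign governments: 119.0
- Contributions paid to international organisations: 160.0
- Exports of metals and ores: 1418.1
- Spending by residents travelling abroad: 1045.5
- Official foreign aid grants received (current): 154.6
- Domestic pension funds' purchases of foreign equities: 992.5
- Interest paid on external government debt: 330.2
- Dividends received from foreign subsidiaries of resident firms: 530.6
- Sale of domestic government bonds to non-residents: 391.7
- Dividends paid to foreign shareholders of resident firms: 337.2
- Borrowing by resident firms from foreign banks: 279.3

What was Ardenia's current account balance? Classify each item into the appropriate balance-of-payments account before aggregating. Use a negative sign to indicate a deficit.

960.3

Goods: 1418.1
Services: -1045.5
Primary income: 530.6 + 293.2 - 330.2 - 337.2 = 156.4
Secondary income: -160.0 + 119.0 + 317.7 + 154.6 = 431.3
Current account = 1418.1 + (-1045.5) + 156.4 + 431.3 = 960.3
(Excluded from the current account — capital account: capital transfers received from emigrants 43.5, debt forgiveness received from foreign official creditors 128.1; financial account: domestic pension funds' purchases of foreign equities 992.5, sale of domestic government bonds to non-residents 391.7, borrowing by resident firms from foreign banks 279.3.)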